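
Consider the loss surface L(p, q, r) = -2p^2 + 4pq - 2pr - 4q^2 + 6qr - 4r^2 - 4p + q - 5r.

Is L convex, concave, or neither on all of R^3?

concave

L is quadratic, so its Hessian is the constant matrix H = [[-4, 4, -2], [4, -8, 6], [-2, 6, -8]].
Leading principal minors: -4, 16, -48.
Signs alternate −, +, − ⇒ H ≺ 0 ⇒ concave.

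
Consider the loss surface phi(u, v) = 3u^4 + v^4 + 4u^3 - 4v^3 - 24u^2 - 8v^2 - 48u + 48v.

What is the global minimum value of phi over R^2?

phi(u,v) separates as P(u) + Q(v), so its minimum is min P + min Q.
P'(u) = 12(u - 2)(u + 1)(u + 2) vanishes at u ∈ {-2, -1, 2}; Q'(v) = 4(v - 3)(v - 2)(v + 2) vanishes at v ∈ {-2, 2, 3}.
Local minima of P (where P''>0): P(-2)=16, P(2)=-112. Local minima of Q: Q(-2)=-80, Q(3)=45.
So the global minimum of phi is P(2) + Q(-2) = -112 − 80 = -192, attained at (2, -2).

-192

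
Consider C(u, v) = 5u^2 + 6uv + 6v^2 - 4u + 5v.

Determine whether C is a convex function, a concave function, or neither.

C is quadratic, so its Hessian is the constant matrix H = [[10, 6], [6, 12]].
det(H) = 84, tr(H) = 22.
det(H) > 0 and tr(H) > 0, so H is positive definite everywhere: convex.

convex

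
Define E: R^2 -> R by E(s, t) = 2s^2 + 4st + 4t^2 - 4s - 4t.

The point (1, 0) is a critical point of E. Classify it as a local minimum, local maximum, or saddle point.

local minimum

The Hessian of E is constant: H = [[4, 4], [4, 8]].
det(H) = 4·8 − 4² = 16.
det(H) > 0 and tr(H) = 12 > 0, so H is positive definite and the point is a local minimum.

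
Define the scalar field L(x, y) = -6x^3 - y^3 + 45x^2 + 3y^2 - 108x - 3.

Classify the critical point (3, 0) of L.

The mixed partial ∂²L/∂x∂y is 0, so the Hessian at any point is diag(L_xx, L_yy) = diag(18(-2x + 5), 6(-y + 1)).
At (3, 0): H = diag(-18, 6).
The eigenvalues have opposite signs, so H is indefinite: a saddle point.

saddle point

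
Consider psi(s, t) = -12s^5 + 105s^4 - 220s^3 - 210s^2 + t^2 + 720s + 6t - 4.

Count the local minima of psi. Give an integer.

psi separates as a function of s plus a function of t, so ∇psi=0 decouples.
∂psi/∂s = -60(s - 4)(s - 3)(s - 1)(s + 1) = 0 at s ∈ {-1, 1, 3, 4}; ∂psi/∂t = 2(t + 3) = 0 at t ∈ {-3}.
The Hessian is diagonal: diag(psi_ss, psi_tt). Second derivatives: psi_ss(-1)=2400, psi_ss(1)=-720, psi_ss(3)=480, psi_ss(4)=-900; psi_tt(-3)=2.
Local minima occur where both diagonal entries positive: (-1, -3), (3, -3). Count: 2.

2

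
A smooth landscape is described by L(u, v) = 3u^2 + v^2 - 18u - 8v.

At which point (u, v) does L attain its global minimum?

(3, 4)

L(u,v) separates as P(u) + Q(v), so its minimum is min P + min Q.
P'(u) = 6u - 18 vanishes at u ∈ {3}; Q'(v) = 2v - 8 vanishes at v ∈ {4}.
Local minima of P (where P''>0): P(3)=-27. Local minima of Q: Q(4)=-16.
So the global minimum of L is P(3) + Q(4) = -27 − 16 = -43, attained at (3, 4).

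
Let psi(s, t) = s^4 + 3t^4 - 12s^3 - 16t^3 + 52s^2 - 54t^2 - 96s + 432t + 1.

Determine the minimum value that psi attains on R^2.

psi(s,t) separates as P(s) + Q(t) + 1, so its minimum is min P + min Q + 1.
P'(s) = 4(s - 4)(s - 3)(s - 2) vanishes at s ∈ {2, 3, 4}; Q'(t) = 12(t - 4)(t - 3)(t + 3) vanishes at t ∈ {-3, 3, 4}.
Local minima of P (where P''>0): P(2)=-64, P(4)=-64. Local minima of Q: Q(-3)=-1107, Q(4)=608.
So the global minimum of psi is P(2) + Q(-3) + 1 = -64 − 1107 + 1 = -1170, attained at (2, -3).

-1170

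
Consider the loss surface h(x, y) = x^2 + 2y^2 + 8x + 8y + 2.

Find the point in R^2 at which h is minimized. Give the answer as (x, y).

h(x,y) separates as P(x) + Q(y) + 2, so its minimum is min P + min Q + 2.
P'(x) = 2x + 8 vanishes at x ∈ {-4}; Q'(y) = 4y + 8 vanishes at y ∈ {-2}.
Local minima of P (where P''>0): P(-4)=-16. Local minima of Q: Q(-2)=-8.
So the global minimum of h is P(-4) + Q(-2) + 2 = -16 − 8 + 2 = -22, attained at (-4, -2).

(-4, -2)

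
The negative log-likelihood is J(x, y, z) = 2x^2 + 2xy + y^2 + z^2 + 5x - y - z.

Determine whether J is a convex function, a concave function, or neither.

convex

J is quadratic, so its Hessian is the constant matrix H = [[4, 2, 0], [2, 2, 0], [0, 0, 2]].
Leading principal minors: 4, 4, 8.
All positive ⇒ H ≻ 0 ⇒ convex.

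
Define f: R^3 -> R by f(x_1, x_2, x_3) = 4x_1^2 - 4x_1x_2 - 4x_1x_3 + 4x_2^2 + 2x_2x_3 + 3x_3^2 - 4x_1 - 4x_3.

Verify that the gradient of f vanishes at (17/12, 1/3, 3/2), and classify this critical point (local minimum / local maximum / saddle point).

local minimum

∇f = (8x_1 - 4x_2 - 4x_3 - 4, -4x_1 + 8x_2 + 2x_3, -4x_1 + 2x_2 + 6x_3 - 4); substituting (17/12, 1/3, 3/2) gives ∇f = (0, 0, 0), so (17/12, 1/3, 3/2) is indeed a critical point.
The Hessian is constant: H = [[8, -4, -4], [-4, 8, 2], [-4, 2, 6]].
Leading principal minors: Δ₁ = 8, Δ₂ = 48, Δ₃ = 192.
All leading minors are positive, so H is positive definite: a local minimum.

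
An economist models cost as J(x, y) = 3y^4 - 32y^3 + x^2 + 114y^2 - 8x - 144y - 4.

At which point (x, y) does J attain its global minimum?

J(x,y) separates as P(x) + Q(y) − 4, so its minimum is min P + min Q − 4.
P'(x) = 2x - 8 vanishes at x ∈ {4}; Q'(y) = 12(y - 4)(y - 3)(y - 1) vanishes at y ∈ {1, 3, 4}.
Local minima of P (where P''>0): P(4)=-16. Local minima of Q: Q(1)=-59, Q(4)=-32.
So the global minimum of J is P(4) + Q(1) − 4 = -16 − 59 − 4 = -79, attained at (4, 1).

(4, 1)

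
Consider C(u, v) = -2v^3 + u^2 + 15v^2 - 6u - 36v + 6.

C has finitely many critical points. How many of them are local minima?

1

C separates as a function of u plus a function of v, so ∇C=0 decouples.
∂C/∂u = 2(u - 3) = 0 at u ∈ {3}; ∂C/∂v = -6(v - 3)(v - 2) = 0 at v ∈ {2, 3}.
The Hessian is diagonal: diag(C_uu, C_vv). Second derivatives: C_uu(3)=2; C_vv(2)=6, C_vv(3)=-6.
Local minima occur where both diagonal entries positive: (3, 2). Count: 1.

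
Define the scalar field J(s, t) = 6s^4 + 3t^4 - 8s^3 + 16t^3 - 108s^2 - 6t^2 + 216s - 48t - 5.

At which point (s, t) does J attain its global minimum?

J(s,t) separates as P(s) + Q(t) − 5, so its minimum is min P + min Q − 5.
P'(s) = 24(s - 3)(s - 1)(s + 3) vanishes at s ∈ {-3, 1, 3}; Q'(t) = 12(t - 1)(t + 1)(t + 4) vanishes at t ∈ {-4, -1, 1}.
Local minima of P (where P''>0): P(-3)=-918, P(3)=-54. Local minima of Q: Q(-4)=-160, Q(1)=-35.
So the global minimum of J is P(-3) + Q(-4) − 5 = -918 − 160 − 5 = -1083, attained at (-3, -4).

(-3, -4)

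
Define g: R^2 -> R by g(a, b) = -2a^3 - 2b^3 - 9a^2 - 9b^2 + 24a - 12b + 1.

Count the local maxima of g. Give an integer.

1

g separates as a function of a plus a function of b, so ∇g=0 decouples.
∂g/∂a = -6(a - 1)(a + 4) = 0 at a ∈ {-4, 1}; ∂g/∂b = -6(b + 1)(b + 2) = 0 at b ∈ {-2, -1}.
The Hessian is diagonal: diag(g_aa, g_bb). Second derivatives: g_aa(-4)=30, g_aa(1)=-30; g_bb(-2)=6, g_bb(-1)=-6.
Local maxima occur where both diagonal entries negative: (1, -1). Count: 1.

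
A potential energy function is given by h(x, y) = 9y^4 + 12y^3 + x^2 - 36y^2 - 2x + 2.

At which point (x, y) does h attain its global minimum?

h(x,y) separates as P(x) + Q(y) + 2, so its minimum is min P + min Q + 2.
P'(x) = 2x - 2 vanishes at x ∈ {1}; Q'(y) = 36y(y - 1)(y + 2) vanishes at y ∈ {-2, 0, 1}.
Local minima of P (where P''>0): P(1)=-1. Local minima of Q: Q(-2)=-96, Q(1)=-15.
So the global minimum of h is P(1) + Q(-2) + 2 = -1 − 96 + 2 = -95, attained at (1, -2).

(1, -2)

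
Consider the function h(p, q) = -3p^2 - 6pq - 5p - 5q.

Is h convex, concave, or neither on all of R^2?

h is quadratic, so its Hessian is the constant matrix H = [[-6, -6], [-6, 0]].
det(H) = -36, tr(H) = -6.
det(H) < 0, so H is indefinite: neither convex nor concave.

neither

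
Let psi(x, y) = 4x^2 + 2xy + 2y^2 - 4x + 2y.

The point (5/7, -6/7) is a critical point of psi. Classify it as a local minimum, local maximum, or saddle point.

The Hessian of psi is constant: H = [[8, 2], [2, 4]].
det(H) = 8·4 − 2² = 28.
det(H) > 0 and tr(H) = 12 > 0, so H is positive definite and the point is a local minimum.

local minimum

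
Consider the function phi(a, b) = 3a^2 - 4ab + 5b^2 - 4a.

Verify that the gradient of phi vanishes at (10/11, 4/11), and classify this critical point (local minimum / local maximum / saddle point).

local minimum

∇phi = (6a - 4b - 4, -4a + 10b); substituting (10/11, 4/11) gives ∇phi = (0, 0), so (10/11, 4/11) is indeed a critical point.
The Hessian of phi is constant: H = [[6, -4], [-4, 10]].
det(H) = 6·10 − (-4)² = 44.
det(H) > 0 and tr(H) = 16 > 0, so H is positive definite and the point is a local minimum.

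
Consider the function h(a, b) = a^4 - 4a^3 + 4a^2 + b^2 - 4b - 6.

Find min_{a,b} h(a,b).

-10

h(a,b) separates as P(a) + Q(b) − 6, so its minimum is min P + min Q − 6.
P'(a) = 4a(a - 2)(a - 1) vanishes at a ∈ {0, 1, 2}; Q'(b) = 2b - 4 vanishes at b ∈ {2}.
Local minima of P (where P''>0): P(0)=0, P(2)=0. Local minima of Q: Q(2)=-4.
So the global minimum of h is P(0) + Q(2) − 6 = 0 − 4 − 6 = -10, attained at (0, 2).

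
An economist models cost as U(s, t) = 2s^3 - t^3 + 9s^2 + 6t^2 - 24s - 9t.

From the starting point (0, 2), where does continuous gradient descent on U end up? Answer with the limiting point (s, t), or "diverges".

U is separable, so gradient descent decouples: s follows -∂U/∂s, t follows -∂U/∂t.
∂U/∂s = 6(s - 1)(s + 4); at s=0 this is -24, so s increases.
∂U/∂t = -3(t - 3)(t - 1); at t=2 this is 3, so t decreases.
s converges to its nearest critical value 1 (a local min of the s-part); t converges to 1. The iterate converges to (1, 1).

(1, 1)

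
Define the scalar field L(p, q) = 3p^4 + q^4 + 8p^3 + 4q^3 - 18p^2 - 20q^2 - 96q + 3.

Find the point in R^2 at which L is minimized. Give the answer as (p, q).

(-3, 3)

L(p,q) separates as A(p) + B(q) + 3, so its minimum is min A + min B + 3.
A'(p) = 12p(p - 1)(p + 3) vanishes at p ∈ {-3, 0, 1}; B'(q) = 4(q - 3)(q + 2)(q + 4) vanishes at q ∈ {-4, -2, 3}.
Local minima of A (where A''>0): A(-3)=-135, A(1)=-7. Local minima of B: B(-4)=64, B(3)=-279.
So the global minimum of L is A(-3) + B(3) + 3 = -135 − 279 + 3 = -411, attained at (-3, 3).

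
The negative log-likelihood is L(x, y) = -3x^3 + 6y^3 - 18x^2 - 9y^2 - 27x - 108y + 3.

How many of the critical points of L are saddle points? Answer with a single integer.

L separates as a function of x plus a function of y, so ∇L=0 decouples.
∂L/∂x = -9(x + 1)(x + 3) = 0 at x ∈ {-3, -1}; ∂L/∂y = 18(y - 3)(y + 2) = 0 at y ∈ {-2, 3}.
The Hessian is diagonal: diag(L_xx, L_yy). Second derivatives: L_xx(-3)=18, L_xx(-1)=-18; L_yy(-2)=-90, L_yy(3)=90.
Saddle points occur where the two diagonal entries have opposite signs: (-3, -2), (-1, 3). Count: 2.

2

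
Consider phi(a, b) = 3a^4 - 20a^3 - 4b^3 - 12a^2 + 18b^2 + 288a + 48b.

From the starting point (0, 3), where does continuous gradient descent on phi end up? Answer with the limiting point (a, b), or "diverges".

(-2, -1)

phi is separable, so gradient descent decouples: a follows -∂phi/∂a, b follows -∂phi/∂b.
∂phi/∂a = 12(a - 4)(a - 3)(a + 2); at a=0 this is 288, so a decreases.
∂phi/∂b = -12(b - 4)(b + 1); at b=3 this is 48, so b decreases.
a converges to its nearest critical value -2 (a local min of the a-part); b converges to -1. The iterate converges to (-2, -1).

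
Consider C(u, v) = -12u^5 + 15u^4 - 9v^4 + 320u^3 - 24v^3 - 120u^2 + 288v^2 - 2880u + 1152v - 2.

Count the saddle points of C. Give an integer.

6

C separates as a function of u plus a function of v, so ∇C=0 decouples.
∂C/∂u = -60(u - 4)(u - 2)(u + 2)(u + 3) = 0 at u ∈ {-3, -2, 2, 4}; ∂C/∂v = -36(v - 4)(v + 2)(v + 4) = 0 at v ∈ {-4, -2, 4}.
The Hessian is diagonal: diag(C_uu, C_vv). Second derivatives: C_uu(-3)=2100, C_uu(-2)=-1440, C_uu(2)=2400, C_uu(4)=-5040; C_vv(-4)=-576, C_vv(-2)=432, C_vv(4)=-1728.
Saddle points occur where the two diagonal entries have opposite signs: (-3, -4), (-3, 4), (-2, -2), (2, -4), (2, 4), (4, -2). Count: 6.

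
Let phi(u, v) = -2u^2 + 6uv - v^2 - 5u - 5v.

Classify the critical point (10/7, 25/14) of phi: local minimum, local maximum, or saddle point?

saddle point

The Hessian of phi is constant: H = [[-4, 6], [6, -2]].
det(H) = (-4)·(-2) − 6² = -28.
Since det(H) < 0, H is indefinite and the critical point is a saddle point.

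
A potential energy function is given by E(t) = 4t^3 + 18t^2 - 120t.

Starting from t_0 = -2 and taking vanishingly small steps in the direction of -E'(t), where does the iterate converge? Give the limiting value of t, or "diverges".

E'(t) = 12(t - 2)(t + 5), so E'(-2) = -144.
Gradient descent moves in the -E' direction, i.e. t is increasing.
The nearest critical point in that direction is t = 2, where E'' = 84 > 0 (a local minimum). The iterate converges there.

2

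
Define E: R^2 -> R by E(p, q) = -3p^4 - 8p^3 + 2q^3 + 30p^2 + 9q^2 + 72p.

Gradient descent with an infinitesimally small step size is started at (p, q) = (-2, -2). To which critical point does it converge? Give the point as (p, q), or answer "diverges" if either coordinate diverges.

E is separable, so gradient descent decouples: p follows -∂E/∂p, q follows -∂E/∂q.
∂E/∂p = -12(p - 2)(p + 1)(p + 3); at p=-2 this is -48, so p increases.
∂E/∂q = 6q(q + 3); at q=-2 this is -12, so q increases.
p converges to its nearest critical value -1 (a local min of the p-part); q converges to 0. The iterate converges to (-1, 0).

(-1, 0)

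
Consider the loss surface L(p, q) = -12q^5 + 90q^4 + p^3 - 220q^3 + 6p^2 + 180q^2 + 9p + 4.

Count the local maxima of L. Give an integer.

2

L separates as a function of p plus a function of q, so ∇L=0 decouples.
∂L/∂p = 3(p + 1)(p + 3) = 0 at p ∈ {-3, -1}; ∂L/∂q = -60q(q - 3)(q - 2)(q - 1) = 0 at q ∈ {0, 1, 2, 3}.
The Hessian is diagonal: diag(L_pp, L_qq). Second derivatives: L_pp(-3)=-6, L_pp(-1)=6; L_qq(0)=360, L_qq(1)=-120, L_qq(2)=120, L_qq(3)=-360.
Local maxima occur where both diagonal entries negative: (-3, 1), (-3, 3). Count: 2.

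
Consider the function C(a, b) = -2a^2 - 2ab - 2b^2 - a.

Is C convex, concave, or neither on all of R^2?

C is quadratic, so its Hessian is the constant matrix H = [[-4, -2], [-2, -4]].
det(H) = 12, tr(H) = -8.
det(H) > 0 and tr(H) < 0, so H is negative definite everywhere: concave.

concave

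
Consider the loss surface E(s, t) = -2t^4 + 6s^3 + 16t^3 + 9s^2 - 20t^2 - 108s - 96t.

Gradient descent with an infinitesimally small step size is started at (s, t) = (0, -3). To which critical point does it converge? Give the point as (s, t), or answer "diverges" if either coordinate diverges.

E is separable, so gradient descent decouples: s follows -∂E/∂s, t follows -∂E/∂t.
∂E/∂s = 18(s - 2)(s + 3); at s=0 this is -108, so s increases.
∂E/∂t = -8(t - 4)(t - 3)(t + 1); at t=-3 this is 672, so t decreases.
The t-coordinate has no critical point in that direction and runs off to infinity.

diverges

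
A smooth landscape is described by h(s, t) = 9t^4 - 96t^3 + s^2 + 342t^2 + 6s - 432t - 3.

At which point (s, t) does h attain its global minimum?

(-3, 1)

h(s,t) separates as P(s) + Q(t) − 3, so its minimum is min P + min Q − 3.
P'(s) = 2s + 6 vanishes at s ∈ {-3}; Q'(t) = 36(t - 4)(t - 3)(t - 1) vanishes at t ∈ {1, 3, 4}.
Local minima of P (where P''>0): P(-3)=-9. Local minima of Q: Q(1)=-177, Q(4)=-96.
So the global minimum of h is P(-3) + Q(1) − 3 = -9 − 177 − 3 = -189, attained at (-3, 1).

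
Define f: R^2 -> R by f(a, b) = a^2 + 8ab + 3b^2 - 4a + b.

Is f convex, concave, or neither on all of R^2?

f is quadratic, so its Hessian is the constant matrix H = [[2, 8], [8, 6]].
det(H) = -52, tr(H) = 8.
det(H) < 0, so H is indefinite: neither convex nor concave.

neither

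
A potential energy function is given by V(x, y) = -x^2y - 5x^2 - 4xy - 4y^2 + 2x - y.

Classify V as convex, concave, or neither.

The term -x^2y is cubic, so the Hessian is not constant.
∂²V/∂x² = -2y - 10, which takes both signs as y varies (negative for sufficiently large y). A diagonal entry of the Hessian changing sign means the Hessian is neither positive- nor negative-semidefinite on all of R^2.

neither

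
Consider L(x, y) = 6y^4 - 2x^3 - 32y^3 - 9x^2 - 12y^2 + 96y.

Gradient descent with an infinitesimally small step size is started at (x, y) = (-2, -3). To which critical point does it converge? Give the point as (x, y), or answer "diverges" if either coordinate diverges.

L is separable, so gradient descent decouples: x follows -∂L/∂x, y follows -∂L/∂y.
∂L/∂x = -6x(x + 3); at x=-2 this is 12, so x decreases.
∂L/∂y = 24(y - 4)(y - 1)(y + 1); at y=-3 this is -1344, so y increases.
x converges to its nearest critical value -3 (a local min of the x-part); y converges to -1. The iterate converges to (-3, -1).

(-3, -1)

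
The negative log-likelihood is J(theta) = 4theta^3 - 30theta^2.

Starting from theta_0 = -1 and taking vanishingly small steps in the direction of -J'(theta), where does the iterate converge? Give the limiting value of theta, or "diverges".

diverges

J'(theta) = 12theta(theta - 5), so J'(-1) = 72.
Gradient descent moves in the -J' direction, i.e. theta is decreasing.
There is no critical point below theta=-1, and J' keeps the same sign, so the iterate runs off to −∞.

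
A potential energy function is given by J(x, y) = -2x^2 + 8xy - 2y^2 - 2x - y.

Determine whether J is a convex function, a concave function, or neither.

neither

J is quadratic, so its Hessian is the constant matrix H = [[-4, 8], [8, -4]].
det(H) = -48, tr(H) = -8.
det(H) < 0, so H is indefinite: neither convex nor concave.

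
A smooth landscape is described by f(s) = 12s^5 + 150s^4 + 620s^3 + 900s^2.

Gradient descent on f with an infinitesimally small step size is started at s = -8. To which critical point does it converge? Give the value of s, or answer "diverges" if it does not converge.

f'(s) = 60s(s + 2)(s + 3)(s + 5), so f'(-8) = 43200.
Gradient descent moves in the -f' direction, i.e. s is decreasing.
There is no critical point below s=-8, and f' keeps the same sign, so the iterate runs off to −∞.

diverges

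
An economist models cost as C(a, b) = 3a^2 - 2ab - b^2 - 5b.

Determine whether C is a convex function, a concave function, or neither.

neither

C is quadratic, so its Hessian is the constant matrix H = [[6, -2], [-2, -2]].
det(H) = -16, tr(H) = 4.
det(H) < 0, so H is indefinite: neither convex nor concave.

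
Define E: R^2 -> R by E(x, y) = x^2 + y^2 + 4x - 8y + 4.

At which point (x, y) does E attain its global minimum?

(-2, 4)

E(x,y) separates as P(x) + Q(y) + 4, so its minimum is min P + min Q + 4.
P'(x) = 2x + 4 vanishes at x ∈ {-2}; Q'(y) = 2y - 8 vanishes at y ∈ {4}.
Local minima of P (where P''>0): P(-2)=-4. Local minima of Q: Q(4)=-16.
So the global minimum of E is P(-2) + Q(4) + 4 = -4 − 16 + 4 = -16, attained at (-2, 4).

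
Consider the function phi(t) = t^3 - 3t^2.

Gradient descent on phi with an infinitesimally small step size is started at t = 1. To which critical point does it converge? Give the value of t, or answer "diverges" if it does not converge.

2

phi'(t) = 3t(t - 2), so phi'(1) = -3.
Gradient descent moves in the -phi' direction, i.e. t is increasing.
The nearest critical point in that direction is t = 2, where phi'' = 6 > 0 (a local minimum). The iterate converges there.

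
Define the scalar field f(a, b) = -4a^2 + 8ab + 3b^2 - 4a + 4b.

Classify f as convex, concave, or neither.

f is quadratic, so its Hessian is the constant matrix H = [[-8, 8], [8, 6]].
det(H) = -112, tr(H) = -2.
det(H) < 0, so H is indefinite: neither convex nor concave.

neither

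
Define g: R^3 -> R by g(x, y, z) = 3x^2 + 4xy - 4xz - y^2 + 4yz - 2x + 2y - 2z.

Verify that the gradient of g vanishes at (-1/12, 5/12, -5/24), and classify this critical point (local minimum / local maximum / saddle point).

saddle point

∇g = (6x + 4y - 4z - 2, 4x - 2y + 4z + 2, -4x + 4y - 2); substituting (-1/12, 5/12, -5/24) gives ∇g = (0, 0, 0), so (-1/12, 5/12, -5/24) is indeed a critical point.
The Hessian is constant: H = [[6, 4, -4], [4, -2, 4], [-4, 4, 0]].
Leading principal minors: Δ₁ = 6, Δ₂ = -28, Δ₃ = -192.
The minors fit neither the all-positive nor the alternating-sign pattern, so H is indefinite: a saddle point.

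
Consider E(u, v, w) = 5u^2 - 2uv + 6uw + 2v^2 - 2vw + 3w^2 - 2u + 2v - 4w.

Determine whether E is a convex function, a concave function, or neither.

E is quadratic, so its Hessian is the constant matrix H = [[10, -2, 6], [-2, 4, -2], [6, -2, 6]].
Leading principal minors: 10, 36, 80.
All positive ⇒ H ≻ 0 ⇒ convex.

convex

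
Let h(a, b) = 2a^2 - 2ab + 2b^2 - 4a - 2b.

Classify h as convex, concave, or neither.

convex

h is quadratic, so its Hessian is the constant matrix H = [[4, -2], [-2, 4]].
det(H) = 12, tr(H) = 8.
det(H) > 0 and tr(H) > 0, so H is positive definite everywhere: convex.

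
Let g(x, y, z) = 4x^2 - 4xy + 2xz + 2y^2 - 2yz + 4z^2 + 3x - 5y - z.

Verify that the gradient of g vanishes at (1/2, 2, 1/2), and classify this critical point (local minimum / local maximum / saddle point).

∇g = (8x - 4y + 2z + 3, -4x + 4y - 2z - 5, 2x - 2y + 8z - 1); substituting (1/2, 2, 1/2) gives ∇g = (0, 0, 0), so (1/2, 2, 1/2) is indeed a critical point.
The Hessian is constant: H = [[8, -4, 2], [-4, 4, -2], [2, -2, 8]].
Leading principal minors: Δ₁ = 8, Δ₂ = 16, Δ₃ = 112.
All leading minors are positive, so H is positive definite: a local minimum.

local minimum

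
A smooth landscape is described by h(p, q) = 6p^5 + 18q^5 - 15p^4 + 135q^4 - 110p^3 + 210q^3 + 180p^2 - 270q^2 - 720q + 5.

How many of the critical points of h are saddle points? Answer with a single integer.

8

h separates as a function of p plus a function of q, so ∇h=0 decouples.
∂h/∂p = 30p(p - 4)(p - 1)(p + 3) = 0 at p ∈ {-3, 0, 1, 4}; ∂h/∂q = 90(q - 1)(q + 1)(q + 2)(q + 4) = 0 at q ∈ {-4, -2, -1, 1}.
The Hessian is diagonal: diag(h_pp, h_qq). Second derivatives: h_pp(-3)=-2520, h_pp(0)=360, h_pp(1)=-360, h_pp(4)=2520; h_qq(-4)=-2700, h_qq(-2)=540, h_qq(-1)=-540, h_qq(1)=2700.
Saddle points occur where the two diagonal entries have opposite signs: (-3, -2), (-3, 1), (0, -4), (0, -1), (1, -2), (1, 1), (4, -4), (4, -1). Count: 8.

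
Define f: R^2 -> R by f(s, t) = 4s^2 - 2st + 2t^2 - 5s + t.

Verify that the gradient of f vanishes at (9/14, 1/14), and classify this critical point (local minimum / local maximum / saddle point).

∇f = (8s - 2t - 5, -2s + 4t + 1); substituting (9/14, 1/14) gives ∇f = (0, 0), so (9/14, 1/14) is indeed a critical point.
The Hessian of f is constant: H = [[8, -2], [-2, 4]].
det(H) = 8·4 − (-2)² = 28.
det(H) > 0 and tr(H) = 12 > 0, so H is positive definite and the point is a local minimum.

local minimum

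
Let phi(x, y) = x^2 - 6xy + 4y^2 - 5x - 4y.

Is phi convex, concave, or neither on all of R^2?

phi is quadratic, so its Hessian is the constant matrix H = [[2, -6], [-6, 8]].
det(H) = -20, tr(H) = 10.
det(H) < 0, so H is indefinite: neither convex nor concave.

neither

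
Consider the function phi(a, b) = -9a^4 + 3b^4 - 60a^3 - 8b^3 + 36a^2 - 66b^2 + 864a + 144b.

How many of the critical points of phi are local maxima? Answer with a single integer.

2

phi separates as a function of a plus a function of b, so ∇phi=0 decouples.
∂phi/∂a = -36(a - 2)(a + 3)(a + 4) = 0 at a ∈ {-4, -3, 2}; ∂phi/∂b = 12(b - 4)(b - 1)(b + 3) = 0 at b ∈ {-3, 1, 4}.
The Hessian is diagonal: diag(phi_aa, phi_bb). Second derivatives: phi_aa(-4)=-216, phi_aa(-3)=180, phi_aa(2)=-1080; phi_bb(-3)=336, phi_bb(1)=-144, phi_bb(4)=252.
Local maxima occur where both diagonal entries negative: (-4, 1), (2, 1). Count: 2.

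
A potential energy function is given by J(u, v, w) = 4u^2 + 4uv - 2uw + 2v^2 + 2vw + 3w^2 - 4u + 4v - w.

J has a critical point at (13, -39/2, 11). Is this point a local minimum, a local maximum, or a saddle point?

local minimum

The Hessian is constant: H = [[8, 4, -2], [4, 4, 2], [-2, 2, 6]].
Leading principal minors: Δ₁ = 8, Δ₂ = 16, Δ₃ = 16.
All leading minors are positive, so H is positive definite: a local minimum.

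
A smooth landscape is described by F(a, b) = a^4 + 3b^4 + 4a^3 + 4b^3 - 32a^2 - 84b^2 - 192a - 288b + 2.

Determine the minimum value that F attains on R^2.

F(a,b) separates as P(a) + Q(b) + 2, so its minimum is min P + min Q + 2.
P'(a) = 4(a - 4)(a + 3)(a + 4) vanishes at a ∈ {-4, -3, 4}; Q'(b) = 12(b - 4)(b + 2)(b + 3) vanishes at b ∈ {-3, -2, 4}.
Local minima of P (where P''>0): P(-4)=256, P(4)=-768. Local minima of Q: Q(-3)=243, Q(4)=-1472.
So the global minimum of F is P(4) + Q(4) + 2 = -768 − 1472 + 2 = -2238, attained at (4, 4).

-2238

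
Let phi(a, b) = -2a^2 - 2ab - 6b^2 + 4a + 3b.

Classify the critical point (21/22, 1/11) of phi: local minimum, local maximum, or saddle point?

local maximum

The Hessian of phi is constant: H = [[-4, -2], [-2, -12]].
det(H) = (-4)·(-12) − (-2)² = 44.
det(H) > 0 and tr(H) = -16 < 0, so H is negative definite and the point is a local maximum.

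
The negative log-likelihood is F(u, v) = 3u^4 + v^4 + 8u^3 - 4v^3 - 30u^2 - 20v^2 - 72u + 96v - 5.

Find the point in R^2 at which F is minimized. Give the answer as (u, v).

(2, -3)

F(u,v) separates as P(u) + Q(v) − 5, so its minimum is min P + min Q − 5.
P'(u) = 12(u - 2)(u + 1)(u + 3) vanishes at u ∈ {-3, -1, 2}; Q'(v) = 4(v - 4)(v - 2)(v + 3) vanishes at v ∈ {-3, 2, 4}.
Local minima of P (where P''>0): P(-3)=-27, P(2)=-152. Local minima of Q: Q(-3)=-279, Q(4)=64.
So the global minimum of F is P(2) + Q(-3) − 5 = -152 − 279 − 5 = -436, attained at (2, -3).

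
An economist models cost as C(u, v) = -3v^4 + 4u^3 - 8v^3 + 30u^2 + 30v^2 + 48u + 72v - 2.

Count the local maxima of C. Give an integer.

C separates as a function of u plus a function of v, so ∇C=0 decouples.
∂C/∂u = 12(u + 1)(u + 4) = 0 at u ∈ {-4, -1}; ∂C/∂v = -12(v - 2)(v + 1)(v + 3) = 0 at v ∈ {-3, -1, 2}.
The Hessian is diagonal: diag(C_uu, C_vv). Second derivatives: C_uu(-4)=-36, C_uu(-1)=36; C_vv(-3)=-120, C_vv(-1)=72, C_vv(2)=-180.
Local maxima occur where both diagonal entries negative: (-4, -3), (-4, 2). Count: 2.

2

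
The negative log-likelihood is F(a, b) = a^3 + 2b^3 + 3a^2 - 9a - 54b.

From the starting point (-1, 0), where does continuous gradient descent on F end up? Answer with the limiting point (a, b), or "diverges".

F is separable, so gradient descent decouples: a follows -∂F/∂a, b follows -∂F/∂b.
∂F/∂a = 3(a - 1)(a + 3); at a=-1 this is -12, so a increases.
∂F/∂b = 6(b - 3)(b + 3); at b=0 this is -54, so b increases.
a converges to its nearest critical value 1 (a local min of the a-part); b converges to 3. The iterate converges to (1, 3).

(1, 3)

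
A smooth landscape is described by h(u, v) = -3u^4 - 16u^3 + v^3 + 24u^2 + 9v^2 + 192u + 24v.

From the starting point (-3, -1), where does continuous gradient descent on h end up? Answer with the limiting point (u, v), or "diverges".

h is separable, so gradient descent decouples: u follows -∂h/∂u, v follows -∂h/∂v.
∂h/∂u = -12(u - 2)(u + 2)(u + 4); at u=-3 this is -60, so u increases.
∂h/∂v = 3(v + 2)(v + 4); at v=-1 this is 9, so v decreases.
u converges to its nearest critical value -2 (a local min of the u-part); v converges to -2. The iterate converges to (-2, -2).

(-2, -2)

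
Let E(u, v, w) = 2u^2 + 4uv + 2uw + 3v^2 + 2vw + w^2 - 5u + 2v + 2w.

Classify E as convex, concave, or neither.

E is quadratic, so its Hessian is the constant matrix H = [[4, 4, 2], [4, 6, 2], [2, 2, 2]].
Leading principal minors: 4, 8, 8.
All positive ⇒ H ≻ 0 ⇒ convex.

convex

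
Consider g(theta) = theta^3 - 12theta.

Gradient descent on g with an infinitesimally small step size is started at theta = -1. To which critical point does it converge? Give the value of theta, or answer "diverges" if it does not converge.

g'(theta) = 3(theta - 2)(theta + 2), so g'(-1) = -9.
Gradient descent moves in the -g' direction, i.e. theta is increasing.
The nearest critical point in that direction is theta = 2, where g'' = 12 > 0 (a local minimum). The iterate converges there.

2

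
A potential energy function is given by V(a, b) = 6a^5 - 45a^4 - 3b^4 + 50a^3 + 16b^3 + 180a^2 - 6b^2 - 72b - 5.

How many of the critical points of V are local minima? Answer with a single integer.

2

V separates as a function of a plus a function of b, so ∇V=0 decouples.
∂V/∂a = 30a(a - 4)(a - 3)(a + 1) = 0 at a ∈ {-1, 0, 3, 4}; ∂V/∂b = -12(b - 3)(b - 2)(b + 1) = 0 at b ∈ {-1, 2, 3}.
The Hessian is diagonal: diag(V_aa, V_bb). Second derivatives: V_aa(-1)=-600, V_aa(0)=360, V_aa(3)=-360, V_aa(4)=600; V_bb(-1)=-144, V_bb(2)=36, V_bb(3)=-48.
Local minima occur where both diagonal entries positive: (0, 2), (4, 2). Count: 2.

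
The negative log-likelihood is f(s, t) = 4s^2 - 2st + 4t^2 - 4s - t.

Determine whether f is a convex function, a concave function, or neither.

convex

f is quadratic, so its Hessian is the constant matrix H = [[8, -2], [-2, 8]].
det(H) = 60, tr(H) = 16.
det(H) > 0 and tr(H) > 0, so H is positive definite everywhere: convex.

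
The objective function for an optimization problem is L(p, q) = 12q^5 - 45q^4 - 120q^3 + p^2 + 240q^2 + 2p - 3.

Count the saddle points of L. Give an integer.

L separates as a function of p plus a function of q, so ∇L=0 decouples.
∂L/∂p = 2(p + 1) = 0 at p ∈ {-1}; ∂L/∂q = 60q(q - 4)(q - 1)(q + 2) = 0 at q ∈ {-2, 0, 1, 4}.
The Hessian is diagonal: diag(L_pp, L_qq). Second derivatives: L_pp(-1)=2; L_qq(-2)=-2160, L_qq(0)=480, L_qq(1)=-540, L_qq(4)=4320.
Saddle points occur where the two diagonal entries have opposite signs: (-1, -2), (-1, 1). Count: 2.

2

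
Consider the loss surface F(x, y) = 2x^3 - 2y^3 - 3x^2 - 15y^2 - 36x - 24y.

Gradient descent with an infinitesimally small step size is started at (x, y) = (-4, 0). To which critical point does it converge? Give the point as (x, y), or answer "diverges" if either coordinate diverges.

diverges

F is separable, so gradient descent decouples: x follows -∂F/∂x, y follows -∂F/∂y.
∂F/∂x = 6(x - 3)(x + 2); at x=-4 this is 84, so x decreases.
∂F/∂y = -6(y + 1)(y + 4); at y=0 this is -24, so y increases.
The x-coordinate has no critical point in that direction and runs off to infinity.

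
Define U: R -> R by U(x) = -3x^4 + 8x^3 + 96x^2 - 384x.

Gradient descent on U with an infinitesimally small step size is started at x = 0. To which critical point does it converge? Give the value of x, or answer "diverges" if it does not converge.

2

U'(x) = -12(x - 4)(x - 2)(x + 4), so U'(0) = -384.
Gradient descent moves in the -U' direction, i.e. x is increasing.
The nearest critical point in that direction is x = 2, where U'' = 144 > 0 (a local minimum). The iterate converges there.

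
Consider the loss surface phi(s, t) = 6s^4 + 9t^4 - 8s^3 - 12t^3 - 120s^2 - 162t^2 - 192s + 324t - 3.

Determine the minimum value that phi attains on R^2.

phi(s,t) separates as P(s) + Q(t) − 3, so its minimum is min P + min Q − 3.
P'(s) = 24(s - 4)(s + 1)(s + 2) vanishes at s ∈ {-2, -1, 4}; Q'(t) = 36(t - 3)(t - 1)(t + 3) vanishes at t ∈ {-3, 1, 3}.
Local minima of P (where P''>0): P(-2)=64, P(4)=-1664. Local minima of Q: Q(-3)=-1377, Q(3)=-81.
So the global minimum of phi is P(4) + Q(-3) − 3 = -1664 − 1377 − 3 = -3044, attained at (4, -3).

-3044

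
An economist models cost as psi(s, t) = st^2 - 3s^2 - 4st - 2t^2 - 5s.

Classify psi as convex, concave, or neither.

neither

The term st^2 is cubic, so the Hessian is not constant.
∂²psi/∂t² = 2s - 4, which takes both signs as s varies (negative for sufficiently negative s). A diagonal entry of the Hessian changing sign means the Hessian is neither positive- nor negative-semidefinite on all of R^2.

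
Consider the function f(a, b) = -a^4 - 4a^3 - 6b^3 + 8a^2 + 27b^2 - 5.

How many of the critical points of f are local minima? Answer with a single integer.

1

f separates as a function of a plus a function of b, so ∇f=0 decouples.
∂f/∂a = -4a(a - 1)(a + 4) = 0 at a ∈ {-4, 0, 1}; ∂f/∂b = -18b(b - 3) = 0 at b ∈ {0, 3}.
The Hessian is diagonal: diag(f_aa, f_bb). Second derivatives: f_aa(-4)=-80, f_aa(0)=16, f_aa(1)=-20; f_bb(0)=54, f_bb(3)=-54.
Local minima occur where both diagonal entries positive: (0, 0). Count: 1.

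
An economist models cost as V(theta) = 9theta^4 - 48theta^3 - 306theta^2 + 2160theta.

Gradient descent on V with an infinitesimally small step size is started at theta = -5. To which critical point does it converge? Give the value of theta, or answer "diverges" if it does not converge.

-4

V'(theta) = 36(theta - 5)(theta - 3)(theta + 4), so V'(-5) = -2880.
Gradient descent moves in the -V' direction, i.e. theta is increasing.
The nearest critical point in that direction is theta = -4, where V'' = 2268 > 0 (a local minimum). The iterate converges there.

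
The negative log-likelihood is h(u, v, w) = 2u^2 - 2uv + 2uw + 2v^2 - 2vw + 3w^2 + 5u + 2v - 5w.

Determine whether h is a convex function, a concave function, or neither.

convex

h is quadratic, so its Hessian is the constant matrix H = [[4, -2, 2], [-2, 4, -2], [2, -2, 6]].
Leading principal minors: 4, 12, 56.
All positive ⇒ H ≻ 0 ⇒ convex.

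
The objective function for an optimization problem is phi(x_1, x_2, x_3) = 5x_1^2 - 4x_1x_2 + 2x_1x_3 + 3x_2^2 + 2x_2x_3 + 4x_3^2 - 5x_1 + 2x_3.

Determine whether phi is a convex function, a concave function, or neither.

phi is quadratic, so its Hessian is the constant matrix H = [[10, -4, 2], [-4, 6, 2], [2, 2, 8]].
Leading principal minors: 10, 44, 256.
All positive ⇒ H ≻ 0 ⇒ convex.

convex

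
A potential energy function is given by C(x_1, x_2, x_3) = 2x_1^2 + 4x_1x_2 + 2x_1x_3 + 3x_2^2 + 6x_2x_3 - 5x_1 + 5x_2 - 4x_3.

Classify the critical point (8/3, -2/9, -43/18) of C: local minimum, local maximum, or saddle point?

The Hessian is constant: H = [[4, 4, 2], [4, 6, 6], [2, 6, 0]].
Leading principal minors: Δ₁ = 4, Δ₂ = 8, Δ₃ = -72.
The minors fit neither the all-positive nor the alternating-sign pattern, so H is indefinite: a saddle point.

saddle point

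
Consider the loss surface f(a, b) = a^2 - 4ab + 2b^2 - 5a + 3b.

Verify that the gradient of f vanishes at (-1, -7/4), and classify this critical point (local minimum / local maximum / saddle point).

∇f = (2a - 4b - 5, -4a + 4b + 3); substituting (-1, -7/4) gives ∇f = (0, 0), so (-1, -7/4) is indeed a critical point.
The Hessian of f is constant: H = [[2, -4], [-4, 4]].
det(H) = 2·4 − (-4)² = -8.
Since det(H) < 0, H is indefinite and the critical point is a saddle point.

saddle point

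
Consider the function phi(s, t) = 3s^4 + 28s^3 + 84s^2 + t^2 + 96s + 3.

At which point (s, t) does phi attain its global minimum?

phi(s,t) separates as P(s) + Q(t) + 3, so its minimum is min P + min Q + 3.
P'(s) = 12(s + 1)(s + 2)(s + 4) vanishes at s ∈ {-4, -2, -1}; Q'(t) = 2t vanishes at t ∈ {0}.
Local minima of P (where P''>0): P(-4)=-64, P(-1)=-37. Local minima of Q: Q(0)=0.
So the global minimum of phi is P(-4) + Q(0) + 3 = -64 + 0 + 3 = -61, attained at (-4, 0).

(-4, 0)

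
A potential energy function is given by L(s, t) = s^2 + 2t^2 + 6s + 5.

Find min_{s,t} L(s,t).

-4

L(s,t) separates as P(s) + Q(t) + 5, so its minimum is min P + min Q + 5.
P'(s) = 2s + 6 vanishes at s ∈ {-3}; Q'(t) = 4t vanishes at t ∈ {0}.
Local minima of P (where P''>0): P(-3)=-9. Local minima of Q: Q(0)=0.
So the global minimum of L is P(-3) + Q(0) + 5 = -9 + 0 + 5 = -4, attained at (-3, 0).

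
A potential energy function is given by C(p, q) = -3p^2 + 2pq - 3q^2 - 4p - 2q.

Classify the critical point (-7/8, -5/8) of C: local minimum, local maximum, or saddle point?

local maximum

The Hessian of C is constant: H = [[-6, 2], [2, -6]].
det(H) = (-6)·(-6) − 2² = 32.
det(H) > 0 and tr(H) = -12 < 0, so H is negative definite and the point is a local maximum.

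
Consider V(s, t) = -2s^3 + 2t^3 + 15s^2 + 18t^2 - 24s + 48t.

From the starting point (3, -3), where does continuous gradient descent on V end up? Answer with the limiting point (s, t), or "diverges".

V is separable, so gradient descent decouples: s follows -∂V/∂s, t follows -∂V/∂t.
∂V/∂s = -6(s - 4)(s - 1); at s=3 this is 12, so s decreases.
∂V/∂t = 6(t + 2)(t + 4); at t=-3 this is -6, so t increases.
s converges to its nearest critical value 1 (a local min of the s-part); t converges to -2. The iterate converges to (1, -2).

(1, -2)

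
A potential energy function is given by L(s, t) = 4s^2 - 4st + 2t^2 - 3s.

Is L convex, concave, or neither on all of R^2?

L is quadratic, so its Hessian is the constant matrix H = [[8, -4], [-4, 4]].
det(H) = 16, tr(H) = 12.
det(H) > 0 and tr(H) > 0, so H is positive definite everywhere: convex.

convex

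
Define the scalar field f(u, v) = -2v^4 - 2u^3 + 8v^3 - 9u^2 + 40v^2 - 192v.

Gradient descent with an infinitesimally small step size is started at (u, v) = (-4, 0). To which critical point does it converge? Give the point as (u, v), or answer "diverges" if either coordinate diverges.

f is separable, so gradient descent decouples: u follows -∂f/∂u, v follows -∂f/∂v.
∂f/∂u = -6u(u + 3); at u=-4 this is -24, so u increases.
∂f/∂v = -8(v - 4)(v - 2)(v + 3); at v=0 this is -192, so v increases.
u converges to its nearest critical value -3 (a local min of the u-part); v converges to 2. The iterate converges to (-3, 2).

(-3, 2)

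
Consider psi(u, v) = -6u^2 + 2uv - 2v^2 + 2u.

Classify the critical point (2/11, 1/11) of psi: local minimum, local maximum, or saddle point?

The Hessian of psi is constant: H = [[-12, 2], [2, -4]].
det(H) = (-12)·(-4) − 2² = 44.
det(H) > 0 and tr(H) = -16 < 0, so H is negative definite and the point is a local maximum.

local maximum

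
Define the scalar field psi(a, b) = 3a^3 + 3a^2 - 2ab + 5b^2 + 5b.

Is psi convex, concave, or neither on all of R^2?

The term 3a^3 is cubic, so the Hessian is not constant.
∂²psi/∂a² = 18a + 6, which takes both signs as a varies (negative for sufficiently negative a). A diagonal entry of the Hessian changing sign means the Hessian is neither positive- nor negative-semidefinite on all of R^2.

neither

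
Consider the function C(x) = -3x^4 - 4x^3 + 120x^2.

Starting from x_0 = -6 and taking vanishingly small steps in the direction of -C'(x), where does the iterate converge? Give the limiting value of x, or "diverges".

diverges

C'(x) = -12x(x - 4)(x + 5), so C'(-6) = 720.
Gradient descent moves in the -C' direction, i.e. x is decreasing.
There is no critical point below x=-6, and C' keeps the same sign, so the iterate runs off to −∞.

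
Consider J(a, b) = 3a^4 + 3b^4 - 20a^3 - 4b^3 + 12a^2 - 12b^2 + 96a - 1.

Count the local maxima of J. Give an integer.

J separates as a function of a plus a function of b, so ∇J=0 decouples.
∂J/∂a = 12(a - 4)(a - 2)(a + 1) = 0 at a ∈ {-1, 2, 4}; ∂J/∂b = 12b(b - 2)(b + 1) = 0 at b ∈ {-1, 0, 2}.
The Hessian is diagonal: diag(J_aa, J_bb). Second derivatives: J_aa(-1)=180, J_aa(2)=-72, J_aa(4)=120; J_bb(-1)=36, J_bb(0)=-24, J_bb(2)=72.
Local maxima occur where both diagonal entries negative: (2, 0). Count: 1.

1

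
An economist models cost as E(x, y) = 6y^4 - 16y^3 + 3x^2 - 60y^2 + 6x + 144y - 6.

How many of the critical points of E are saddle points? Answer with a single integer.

1

E separates as a function of x plus a function of y, so ∇E=0 decouples.
∂E/∂x = 6(x + 1) = 0 at x ∈ {-1}; ∂E/∂y = 24(y - 3)(y - 1)(y + 2) = 0 at y ∈ {-2, 1, 3}.
The Hessian is diagonal: diag(E_xx, E_yy). Second derivatives: E_xx(-1)=6; E_yy(-2)=360, E_yy(1)=-144, E_yy(3)=240.
Saddle points occur where the two diagonal entries have opposite signs: (-1, 1). Count: 1.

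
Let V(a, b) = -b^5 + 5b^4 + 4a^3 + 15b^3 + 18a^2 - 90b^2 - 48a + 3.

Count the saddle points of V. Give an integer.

V separates as a function of a plus a function of b, so ∇V=0 decouples.
∂V/∂a = 12(a - 1)(a + 4) = 0 at a ∈ {-4, 1}; ∂V/∂b = -5b(b - 4)(b - 3)(b + 3) = 0 at b ∈ {-3, 0, 3, 4}.
The Hessian is diagonal: diag(V_aa, V_bb). Second derivatives: V_aa(-4)=-60, V_aa(1)=60; V_bb(-3)=630, V_bb(0)=-180, V_bb(3)=90, V_bb(4)=-140.
Saddle points occur where the two diagonal entries have opposite signs: (-4, -3), (-4, 3), (1, 0), (1, 4). Count: 4.

4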